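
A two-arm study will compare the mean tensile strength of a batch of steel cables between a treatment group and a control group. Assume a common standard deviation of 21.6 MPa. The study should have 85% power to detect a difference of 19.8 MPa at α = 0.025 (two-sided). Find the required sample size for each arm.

For two equal groups, n per group = 2·((z_{α/2} + z_β)·σ/δ)².
z_{α/2} = 2.241; z_β = 1.036 (power 85%).
n = 2 × (3.277 × 21.6 / 19.8)² = 2 × 12.78 = 25.56
Round up: n = 26 per group.

26 per group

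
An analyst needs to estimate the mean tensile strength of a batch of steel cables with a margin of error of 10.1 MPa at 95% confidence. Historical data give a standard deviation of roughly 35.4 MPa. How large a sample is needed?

For a mean, the margin of error is E = z·σ/√n, so n = (zσ/E)².
At 95% confidence, z = 1.960.
n = (1.960 × 35.4 / 10.1)² = 47.19
Round up: n = 48.

48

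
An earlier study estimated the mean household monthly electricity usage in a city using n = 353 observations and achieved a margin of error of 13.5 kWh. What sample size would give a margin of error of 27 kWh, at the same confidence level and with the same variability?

n = 89

Margin of error scales as 1/√n, so n₂ = n₁·(E₁/E₂)².
n₂ = 353 × (13.5/27)² = 353 × 0.25 = 88.25
Round up: n₂ = 89.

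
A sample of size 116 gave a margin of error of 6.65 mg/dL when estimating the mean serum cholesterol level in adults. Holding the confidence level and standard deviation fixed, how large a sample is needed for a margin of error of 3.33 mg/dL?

n = 463

Margin of error scales as 1/√n, so n₂ = n₁·(E₁/E₂)².
n₂ = 116 × (6.65/3.33)² = 116 × 3.988 = 462.61
Round up: n₂ = 463.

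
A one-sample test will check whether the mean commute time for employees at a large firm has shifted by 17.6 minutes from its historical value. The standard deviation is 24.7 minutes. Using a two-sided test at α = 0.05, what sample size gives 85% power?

For a one-sample z-test, n = ((z_{α/2} + z_β)·σ/δ)².
z_{α/2} = 1.960 (two-sided α = 0.05); z_β = 1.036 (power 85% → β = 0.15).
n = (2.996 × 24.7 / 17.6)² = 17.68
Round up: n = 18.

n = 18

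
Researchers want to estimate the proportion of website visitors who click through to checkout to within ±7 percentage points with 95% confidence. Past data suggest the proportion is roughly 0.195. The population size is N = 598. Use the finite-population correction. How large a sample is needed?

For a proportion with margin E = 0.07 at 95% confidence, z = 1.960.
n = p̂(1−p̂)(z/E)² = 0.195 × 0.805 × (1.960/0.07)² = 123.07 — call this n₀.
Finite-population correction with N = 598: n = n₀ / (1 + (n₀−1)/N) = 123.07 / 1.204 = 102.22
Round up: n = 103.

103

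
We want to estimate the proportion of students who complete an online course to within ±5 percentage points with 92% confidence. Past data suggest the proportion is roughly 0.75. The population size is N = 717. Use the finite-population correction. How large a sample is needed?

175

For a proportion with margin E = 0.05 at 92% confidence, z = 1.751.
n = p̂(1−p̂)(z/E)² = 0.75 × 0.25 × (1.751/0.05)² = 229.95 — call this n₀.
Finite-population correction with N = 717: n = n₀ / (1 + (n₀−1)/N) = 229.95 / 1.319 = 174.34
Round up: n = 175.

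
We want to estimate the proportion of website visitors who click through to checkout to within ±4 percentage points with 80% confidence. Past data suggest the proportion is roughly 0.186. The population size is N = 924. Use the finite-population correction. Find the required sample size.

For a proportion with margin E = 0.04 at 80% confidence, z = 1.282.
n = p̂(1−p̂)(z/E)² = 0.186 × 0.814 × (1.282/0.04)² = 155.52 — call this n₀.
Finite-population correction with N = 924: n = n₀ / (1 + (n₀−1)/N) = 155.52 / 1.167 = 133.26
Round up: n = 134.

134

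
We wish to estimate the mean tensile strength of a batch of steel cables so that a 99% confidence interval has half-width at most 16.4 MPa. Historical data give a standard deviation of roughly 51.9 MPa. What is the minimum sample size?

67

For a mean, the margin of error is E = z·σ/√n, so n = (zσ/E)².
At 99% confidence, z = 2.576.
n = (2.576 × 51.9 / 16.4)² = 66.46
Round up: n = 67.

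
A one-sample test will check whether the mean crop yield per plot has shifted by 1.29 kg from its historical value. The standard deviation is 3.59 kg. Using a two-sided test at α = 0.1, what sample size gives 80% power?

48

For a one-sample z-test, n = ((z_{α/2} + z_β)·σ/δ)².
z_{α/2} = 1.645 (two-sided α = 0.1); z_β = 0.842 (power 80% → β = 0.2).
n = (2.487 × 3.59 / 1.29)² = 47.90
Round up: n = 48.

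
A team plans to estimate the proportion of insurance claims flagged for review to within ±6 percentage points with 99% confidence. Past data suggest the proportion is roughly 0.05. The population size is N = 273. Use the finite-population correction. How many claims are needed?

For a proportion with margin E = 0.06 at 99% confidence, z = 2.576.
n = p̂(1−p̂)(z/E)² = 0.05 × 0.95 × (2.576/0.06)² = 87.56 — call this n₀.
Finite-population correction with N = 273: n = n₀ / (1 + (n₀−1)/N) = 87.56 / 1.317 = 66.48
Round up: n = 67.

67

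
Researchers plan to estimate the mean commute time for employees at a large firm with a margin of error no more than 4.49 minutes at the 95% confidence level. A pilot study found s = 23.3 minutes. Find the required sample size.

104

For a mean, the margin of error is E = z·σ/√n, so n = (zσ/E)².
At 95% confidence, z = 1.960.
n = (1.960 × 23.3 / 4.49)² = 103.45
Round up: n = 104.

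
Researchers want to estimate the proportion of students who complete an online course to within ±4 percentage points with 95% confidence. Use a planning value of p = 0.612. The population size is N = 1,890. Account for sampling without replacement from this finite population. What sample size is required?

n = 439

For a proportion with margin E = 0.04 at 95% confidence, z = 1.960.
n = p̂(1−p̂)(z/E)² = 0.612 × 0.388 × (1.960/0.04)² = 570.13 — call this n₀.
Finite-population correction with N = 1,890: n = n₀ / (1 + (n₀−1)/N) = 570.13 / 1.301 = 438.22
Round up: n = 439.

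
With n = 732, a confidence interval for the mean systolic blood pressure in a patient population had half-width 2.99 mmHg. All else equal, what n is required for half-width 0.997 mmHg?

Margin of error scales as 1/√n, so n₂ = n₁·(E₁/E₂)².
n₂ = 732 × (2.99/0.997)² = 732 × 8.994 = 6583.61
Round up: n₂ = 6584.

n = 6584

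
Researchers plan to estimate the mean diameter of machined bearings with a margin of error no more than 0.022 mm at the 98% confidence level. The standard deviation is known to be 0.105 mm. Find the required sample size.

For a mean, the margin of error is E = z·σ/√n, so n = (zσ/E)².
At 98% confidence, z = 2.326.
n = (2.326 × 0.105 / 0.022)² = 123.24
Round up: n = 124.

124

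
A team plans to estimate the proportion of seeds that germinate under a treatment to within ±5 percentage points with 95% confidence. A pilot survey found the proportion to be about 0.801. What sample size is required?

n = 245

For a proportion with margin E = 0.05 at 95% confidence, z = 1.960.
n = p̂(1−p̂)(z/E)² = 0.801 × 0.199 × (1.960/0.05)² = 244.94
Round up: n = 245.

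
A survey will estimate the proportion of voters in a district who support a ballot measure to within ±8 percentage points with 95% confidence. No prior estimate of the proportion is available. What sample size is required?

151

For a proportion with margin E = 0.08 at 95% confidence, z = 1.960.
With no prior estimate, use p = 0.5, which maximizes p(1−p) at 0.25.
n = 0.25 × (z/E)² = 0.25 × (1.960/0.08)² = 150.06
Round up: n = 151.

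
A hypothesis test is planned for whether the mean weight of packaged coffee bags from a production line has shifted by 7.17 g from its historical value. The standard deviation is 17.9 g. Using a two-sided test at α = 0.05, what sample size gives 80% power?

49

For a one-sample z-test, n = ((z_{α/2} + z_β)·σ/δ)².
z_{α/2} = 1.960 (two-sided α = 0.05); z_β = 0.842 (power 80% → β = 0.2).
n = (2.802 × 17.9 / 7.17)² = 48.93
Round up: n = 49.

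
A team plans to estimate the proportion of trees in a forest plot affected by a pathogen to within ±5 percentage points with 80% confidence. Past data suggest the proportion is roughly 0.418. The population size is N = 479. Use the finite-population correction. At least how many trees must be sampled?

121

For a proportion with margin E = 0.05 at 80% confidence, z = 1.282.
n = p̂(1−p̂)(z/E)² = 0.418 × 0.582 × (1.282/0.05)² = 159.93 — call this n₀.
Finite-population correction with N = 479: n = n₀ / (1 + (n₀−1)/N) = 159.93 / 1.332 = 120.07
Round up: n = 121.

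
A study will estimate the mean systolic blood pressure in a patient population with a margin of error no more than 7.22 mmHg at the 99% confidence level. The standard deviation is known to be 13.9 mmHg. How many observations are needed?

For a mean, the margin of error is E = z·σ/√n, so n = (zσ/E)².
At 99% confidence, z = 2.576.
n = (2.576 × 13.9 / 7.22)² = 24.60
Round up: n = 25.

n = 25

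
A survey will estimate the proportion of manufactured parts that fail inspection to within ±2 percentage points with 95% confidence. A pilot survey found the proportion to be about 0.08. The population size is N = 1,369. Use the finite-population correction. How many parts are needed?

For a proportion with margin E = 0.02 at 95% confidence, z = 1.960.
n = p̂(1−p̂)(z/E)² = 0.08 × 0.92 × (1.960/0.02)² = 706.85 — call this n₀.
Finite-population correction with N = 1,369: n = n₀ / (1 + (n₀−1)/N) = 706.85 / 1.516 = 466.26
Round up: n = 467.

n = 467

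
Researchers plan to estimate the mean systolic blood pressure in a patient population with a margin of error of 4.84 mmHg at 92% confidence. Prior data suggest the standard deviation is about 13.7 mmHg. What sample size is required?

For a mean, the margin of error is E = z·σ/√n, so n = (zσ/E)².
At 92% confidence, z = 1.751.
n = (1.751 × 13.7 / 4.84)² = 24.57
Round up: n = 25.

25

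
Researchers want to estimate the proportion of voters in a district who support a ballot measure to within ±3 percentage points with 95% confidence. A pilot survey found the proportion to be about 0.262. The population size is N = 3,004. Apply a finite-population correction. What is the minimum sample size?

For a proportion with margin E = 0.03 at 95% confidence, z = 1.960.
n = p̂(1−p̂)(z/E)² = 0.262 × 0.738 × (1.960/0.03)² = 825.33 — call this n₀.
Finite-population correction with N = 3,004: n = n₀ / (1 + (n₀−1)/N) = 825.33 / 1.274 = 647.83
Round up: n = 648.

n = 648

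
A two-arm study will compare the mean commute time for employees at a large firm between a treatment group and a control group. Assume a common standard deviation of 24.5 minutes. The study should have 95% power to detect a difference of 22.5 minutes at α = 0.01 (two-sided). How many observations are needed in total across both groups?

For two equal groups, n per group = 2·((z_{α/2} + z_β)·σ/δ)².
z_{α/2} = 2.576; z_β = 1.645 (power 95%).
n = 2 × (4.221 × 24.5 / 22.5)² = 2 × 21.13 = 42.26
Round up: n = 43 per group.
Total across both groups: 2 × 43 = 86.

86 total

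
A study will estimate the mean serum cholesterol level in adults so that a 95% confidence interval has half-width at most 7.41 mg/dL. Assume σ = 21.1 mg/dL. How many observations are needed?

For a mean, the margin of error is E = z·σ/√n, so n = (zσ/E)².
At 95% confidence, z = 1.960.
n = (1.960 × 21.1 / 7.41)² = 31.15
Round up: n = 32.

n = 32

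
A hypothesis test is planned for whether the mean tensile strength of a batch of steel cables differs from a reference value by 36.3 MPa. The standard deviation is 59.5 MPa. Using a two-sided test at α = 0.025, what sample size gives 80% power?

For a one-sample z-test, n = ((z_{α/2} + z_β)·σ/δ)².
z_{α/2} = 2.241 (two-sided α = 0.025); z_β = 0.842 (power 80% → β = 0.2).
n = (3.083 × 59.5 / 36.3)² = 25.54
Round up: n = 26.

n = 26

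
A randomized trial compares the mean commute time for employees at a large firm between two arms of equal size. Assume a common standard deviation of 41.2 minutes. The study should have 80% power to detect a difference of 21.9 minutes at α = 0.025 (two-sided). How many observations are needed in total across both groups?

136 total

For two equal groups, n per group = 2·((z_{α/2} + z_β)·σ/δ)².
z_{α/2} = 2.241; z_β = 0.842 (power 80%).
n = 2 × (3.083 × 41.2 / 21.9)² = 2 × 33.64 = 67.28
Round up: n = 68 per group.
Total across both groups: 2 × 68 = 136.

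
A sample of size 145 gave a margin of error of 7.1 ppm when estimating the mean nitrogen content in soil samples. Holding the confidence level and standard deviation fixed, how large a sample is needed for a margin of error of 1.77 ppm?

Margin of error scales as 1/√n, so n₂ = n₁·(E₁/E₂)².
n₂ = 145 × (7.1/1.77)² = 145 × 16.09 = 2333.05
Round up: n₂ = 2334.

n = 2334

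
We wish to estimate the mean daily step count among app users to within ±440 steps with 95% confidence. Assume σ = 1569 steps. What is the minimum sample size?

n = 49

For a mean, the margin of error is E = z·σ/√n, so n = (zσ/E)².
At 95% confidence, z = 1.960.
n = (1.960 × 1569 / 440)² = 48.85
Round up: n = 49.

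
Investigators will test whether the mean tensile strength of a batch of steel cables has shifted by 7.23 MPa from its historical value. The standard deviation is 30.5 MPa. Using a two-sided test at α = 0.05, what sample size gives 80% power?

140

For a one-sample z-test, n = ((z_{α/2} + z_β)·σ/δ)².
z_{α/2} = 1.960 (two-sided α = 0.05); z_β = 0.842 (power 80% → β = 0.2).
n = (2.802 × 30.5 / 7.23)² = 139.72
Round up: n = 140.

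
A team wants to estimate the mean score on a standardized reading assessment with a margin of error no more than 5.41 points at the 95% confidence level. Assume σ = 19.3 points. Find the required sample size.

49

For a mean, the margin of error is E = z·σ/√n, so n = (zσ/E)².
At 95% confidence, z = 1.960.
n = (1.960 × 19.3 / 5.41)² = 48.89
Round up: n = 49.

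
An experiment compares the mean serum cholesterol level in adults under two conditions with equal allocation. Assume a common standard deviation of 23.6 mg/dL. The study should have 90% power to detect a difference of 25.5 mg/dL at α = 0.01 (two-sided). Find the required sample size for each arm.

For two equal groups, n per group = 2·((z_{α/2} + z_β)·σ/δ)².
z_{α/2} = 2.576; z_β = 1.282 (power 90%).
n = 2 × (3.858 × 23.6 / 25.5)² = 2 × 12.75 = 25.50
Round up: n = 26 per group.

26 per group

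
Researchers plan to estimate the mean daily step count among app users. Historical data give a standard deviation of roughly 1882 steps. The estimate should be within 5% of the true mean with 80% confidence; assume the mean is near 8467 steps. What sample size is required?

n = 33

For a mean, the margin of error is E = z·σ/√n, so n = (zσ/E)².
At 80% confidence, z = 1.282.
E = 5% of 8467 = 423.4 steps.
n = (1.282 × 1882 / 423.4)² = 32.48
Round up: n = 33.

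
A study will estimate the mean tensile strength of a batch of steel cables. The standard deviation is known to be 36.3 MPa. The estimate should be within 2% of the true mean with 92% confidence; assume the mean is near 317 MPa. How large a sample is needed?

n = 101

For a mean, the margin of error is E = z·σ/√n, so n = (zσ/E)².
At 92% confidence, z = 1.751.
E = 2% of 317 = 6.34 MPa.
n = (1.751 × 36.3 / 6.34)² = 100.51
Round up: n = 101.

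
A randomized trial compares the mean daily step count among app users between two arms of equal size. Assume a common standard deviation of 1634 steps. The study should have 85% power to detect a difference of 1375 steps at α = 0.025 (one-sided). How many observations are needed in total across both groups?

52 total

For two equal groups, n per group = 2·((z_α + z_β)·σ/δ)².
z_α = 1.960; z_β = 1.036 (power 85%).
n = 2 × (2.996 × 1634 / 1375)² = 2 × 12.68 = 25.36
Round up: n = 26 per group.
Total across both groups: 2 × 26 = 52.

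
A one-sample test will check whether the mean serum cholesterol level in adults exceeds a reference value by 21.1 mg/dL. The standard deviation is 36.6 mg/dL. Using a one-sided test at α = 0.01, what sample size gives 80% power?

For a one-sample z-test, n = ((z_α + z_β)·σ/δ)².
z_α = 2.326 (one-sided α = 0.01); z_β = 0.842 (power 80% → β = 0.2).
n = (3.168 × 36.6 / 21.1)² = 30.20
Round up: n = 31.

31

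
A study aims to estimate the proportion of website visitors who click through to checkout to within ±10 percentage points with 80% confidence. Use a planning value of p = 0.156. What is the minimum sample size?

For a proportion with margin E = 0.1 at 80% confidence, z = 1.282.
n = p̂(1−p̂)(z/E)² = 0.156 × 0.844 × (1.282/0.1)² = 21.64
Round up: n = 22.

22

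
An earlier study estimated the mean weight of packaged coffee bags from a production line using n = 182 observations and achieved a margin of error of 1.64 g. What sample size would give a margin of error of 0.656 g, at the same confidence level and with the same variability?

n = 1138

Margin of error scales as 1/√n, so n₂ = n₁·(E₁/E₂)².
n₂ = 182 × (1.64/0.656)² = 182 × 6.25 = 1137.50
Round up: n₂ = 1138.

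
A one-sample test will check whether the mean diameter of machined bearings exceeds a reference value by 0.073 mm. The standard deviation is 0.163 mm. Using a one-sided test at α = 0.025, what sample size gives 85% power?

n = 45

For a one-sample z-test, n = ((z_α + z_β)·σ/δ)².
z_α = 1.960 (one-sided α = 0.025); z_β = 1.036 (power 85% → β = 0.15).
n = (2.996 × 0.163 / 0.073)² = 44.75
Round up: n = 45.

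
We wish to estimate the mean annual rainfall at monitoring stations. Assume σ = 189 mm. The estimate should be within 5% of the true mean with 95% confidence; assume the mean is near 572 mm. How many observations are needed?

For a mean, the margin of error is E = z·σ/√n, so n = (zσ/E)².
At 95% confidence, z = 1.960.
E = 5% of 572 = 28.6 mm.
n = (1.960 × 189 / 28.6)² = 167.77
Round up: n = 168.

n = 168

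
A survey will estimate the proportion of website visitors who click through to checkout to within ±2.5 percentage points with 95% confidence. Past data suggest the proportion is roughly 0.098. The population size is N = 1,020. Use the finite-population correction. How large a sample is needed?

For a proportion with margin E = 0.025 at 95% confidence, z = 1.960.
n = p̂(1−p̂)(z/E)² = 0.098 × 0.902 × (1.960/0.025)² = 543.33 — call this n₀.
Finite-population correction with N = 1,020: n = n₀ / (1 + (n₀−1)/N) = 543.33 / 1.532 = 354.65
Round up: n = 355.

n = 355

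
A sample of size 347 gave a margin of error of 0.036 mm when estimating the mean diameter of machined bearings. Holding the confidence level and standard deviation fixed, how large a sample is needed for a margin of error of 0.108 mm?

Margin of error scales as 1/√n, so n₂ = n₁·(E₁/E₂)².
n₂ = 347 × (0.036/0.108)² = 347 × 0.1111 = 38.55
Round up: n₂ = 39.

39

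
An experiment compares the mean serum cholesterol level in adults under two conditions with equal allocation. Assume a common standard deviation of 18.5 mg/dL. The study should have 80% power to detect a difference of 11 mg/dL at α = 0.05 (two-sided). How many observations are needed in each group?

45 per group

For two equal groups, n per group = 2·((z_{α/2} + z_β)·σ/δ)².
z_{α/2} = 1.960; z_β = 0.842 (power 80%).
n = 2 × (2.802 × 18.5 / 11)² = 2 × 22.21 = 44.42
Round up: n = 45 per group.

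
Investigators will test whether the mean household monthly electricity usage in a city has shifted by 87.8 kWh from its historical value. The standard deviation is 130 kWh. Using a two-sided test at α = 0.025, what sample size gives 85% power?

n = 24

For a one-sample z-test, n = ((z_{α/2} + z_β)·σ/δ)².
z_{α/2} = 2.241 (two-sided α = 0.025); z_β = 1.036 (power 85% → β = 0.15).
n = (3.277 × 130 / 87.8)² = 23.54
Round up: n = 24.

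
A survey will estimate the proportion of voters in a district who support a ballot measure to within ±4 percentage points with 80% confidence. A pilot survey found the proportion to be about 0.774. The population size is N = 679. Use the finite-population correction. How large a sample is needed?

For a proportion with margin E = 0.04 at 80% confidence, z = 1.282.
n = p̂(1−p̂)(z/E)² = 0.774 × 0.226 × (1.282/0.04)² = 179.68 — call this n₀.
Finite-population correction with N = 679: n = n₀ / (1 + (n₀−1)/N) = 179.68 / 1.263 = 142.26
Round up: n = 143.

143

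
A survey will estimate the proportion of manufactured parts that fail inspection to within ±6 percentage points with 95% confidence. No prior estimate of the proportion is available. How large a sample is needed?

267

For a proportion with margin E = 0.06 at 95% confidence, z = 1.960.
With no prior estimate, use p = 0.5, which maximizes p(1−p) at 0.25.
n = 0.25 × (z/E)² = 0.25 × (1.960/0.06)² = 266.78
Round up: n = 267.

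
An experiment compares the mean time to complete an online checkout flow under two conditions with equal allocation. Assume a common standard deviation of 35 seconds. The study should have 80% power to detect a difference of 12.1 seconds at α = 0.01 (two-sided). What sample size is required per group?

196 per group

For two equal groups, n per group = 2·((z_{α/2} + z_β)·σ/δ)².
z_{α/2} = 2.576; z_β = 0.842 (power 80%).
n = 2 × (3.418 × 35 / 12.1)² = 2 × 97.75 = 195.50
Round up: n = 196 per group.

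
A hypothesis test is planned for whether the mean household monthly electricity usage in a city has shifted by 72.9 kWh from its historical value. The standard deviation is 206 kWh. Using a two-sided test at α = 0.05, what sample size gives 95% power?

For a one-sample z-test, n = ((z_{α/2} + z_β)·σ/δ)².
z_{α/2} = 1.960 (two-sided α = 0.05); z_β = 1.645 (power 95% → β = 0.05).
n = (3.605 × 206 / 72.9)² = 103.77
Round up: n = 104.

n = 104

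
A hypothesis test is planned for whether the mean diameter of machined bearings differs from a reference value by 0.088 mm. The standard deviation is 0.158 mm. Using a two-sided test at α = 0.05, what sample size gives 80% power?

n = 26

For a one-sample z-test, n = ((z_{α/2} + z_β)·σ/δ)².
z_{α/2} = 1.960 (two-sided α = 0.05); z_β = 0.842 (power 80% → β = 0.2).
n = (2.802 × 0.158 / 0.088)² = 25.31
Round up: n = 26.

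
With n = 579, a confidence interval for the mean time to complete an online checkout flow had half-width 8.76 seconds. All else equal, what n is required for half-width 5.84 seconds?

Margin of error scales as 1/√n, so n₂ = n₁·(E₁/E₂)².
n₂ = 579 × (8.76/5.84)² = 579 × 2.25 = 1302.75
Round up: n₂ = 1303.

n = 1303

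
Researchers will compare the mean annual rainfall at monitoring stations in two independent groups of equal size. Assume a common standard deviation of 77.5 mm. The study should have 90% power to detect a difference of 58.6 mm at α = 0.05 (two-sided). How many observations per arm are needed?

For two equal groups, n per group = 2·((z_{α/2} + z_β)·σ/δ)².
z_{α/2} = 1.960; z_β = 1.282 (power 90%).
n = 2 × (3.242 × 77.5 / 58.6)² = 2 × 18.38 = 36.76
Round up: n = 37 per group.

37 per group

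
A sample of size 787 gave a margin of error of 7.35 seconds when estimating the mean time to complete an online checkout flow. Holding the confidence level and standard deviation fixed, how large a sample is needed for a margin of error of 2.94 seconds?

4919

Margin of error scales as 1/√n, so n₂ = n₁·(E₁/E₂)².
n₂ = 787 × (7.35/2.94)² = 787 × 6.25 = 4918.75
Round up: n₂ = 4919.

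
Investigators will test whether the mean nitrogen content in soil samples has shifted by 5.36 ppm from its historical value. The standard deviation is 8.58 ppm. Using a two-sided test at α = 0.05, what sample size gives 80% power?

For a one-sample z-test, n = ((z_{α/2} + z_β)·σ/δ)².
z_{α/2} = 1.960 (two-sided α = 0.05); z_β = 0.842 (power 80% → β = 0.2).
n = (2.802 × 8.58 / 5.36)² = 20.12
Round up: n = 21.

21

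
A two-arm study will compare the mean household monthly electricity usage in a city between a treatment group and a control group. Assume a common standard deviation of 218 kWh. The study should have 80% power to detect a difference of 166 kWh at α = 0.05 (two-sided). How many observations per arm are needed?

For two equal groups, n per group = 2·((z_{α/2} + z_β)·σ/δ)².
z_{α/2} = 1.960; z_β = 0.842 (power 80%).
n = 2 × (2.802 × 218 / 166)² = 2 × 13.54 = 27.08
Round up: n = 28 per group.

28 per group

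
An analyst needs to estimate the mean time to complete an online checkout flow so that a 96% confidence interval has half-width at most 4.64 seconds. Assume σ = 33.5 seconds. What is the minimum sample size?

For a mean, the margin of error is E = z·σ/√n, so n = (zσ/E)².
At 96% confidence, z = 2.054.
n = (2.054 × 33.5 / 4.64)² = 219.91
Round up: n = 220.

220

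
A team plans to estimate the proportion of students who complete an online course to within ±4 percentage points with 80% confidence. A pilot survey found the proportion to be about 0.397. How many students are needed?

For a proportion with margin E = 0.04 at 80% confidence, z = 1.282.
n = p̂(1−p̂)(z/E)² = 0.397 × 0.603 × (1.282/0.04)² = 245.90
Round up: n = 246.

246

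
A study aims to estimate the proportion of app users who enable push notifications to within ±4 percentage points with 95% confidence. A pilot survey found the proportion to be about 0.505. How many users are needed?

For a proportion with margin E = 0.04 at 95% confidence, z = 1.960.
n = p̂(1−p̂)(z/E)² = 0.505 × 0.495 × (1.960/0.04)² = 600.19
Round up: n = 601.

601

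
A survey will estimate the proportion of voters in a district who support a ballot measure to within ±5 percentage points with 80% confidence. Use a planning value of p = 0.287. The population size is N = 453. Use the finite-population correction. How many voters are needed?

For a proportion with margin E = 0.05 at 80% confidence, z = 1.282.
n = p̂(1−p̂)(z/E)² = 0.287 × 0.713 × (1.282/0.05)² = 134.53 — call this n₀.
Finite-population correction with N = 453: n = n₀ / (1 + (n₀−1)/N) = 134.53 / 1.295 = 103.88
Round up: n = 104.

104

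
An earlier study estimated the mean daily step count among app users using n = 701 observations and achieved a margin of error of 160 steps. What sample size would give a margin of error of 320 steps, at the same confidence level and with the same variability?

Margin of error scales as 1/√n, so n₂ = n₁·(E₁/E₂)².
n₂ = 701 × (160/320)² = 701 × 0.25 = 175.25
Round up: n₂ = 176.

176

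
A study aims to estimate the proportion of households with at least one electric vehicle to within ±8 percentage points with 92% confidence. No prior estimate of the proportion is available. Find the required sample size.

120

For a proportion with margin E = 0.08 at 92% confidence, z = 1.751.
With no prior estimate, use p = 0.5, which maximizes p(1−p) at 0.25.
n = 0.25 × (z/E)² = 0.25 × (1.751/0.08)² = 119.77
Round up: n = 120.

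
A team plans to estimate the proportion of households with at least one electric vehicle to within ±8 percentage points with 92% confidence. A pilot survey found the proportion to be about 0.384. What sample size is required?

For a proportion with margin E = 0.08 at 92% confidence, z = 1.751.
n = p̂(1−p̂)(z/E)² = 0.384 × 0.616 × (1.751/0.08)² = 113.32
Round up: n = 114.

n = 114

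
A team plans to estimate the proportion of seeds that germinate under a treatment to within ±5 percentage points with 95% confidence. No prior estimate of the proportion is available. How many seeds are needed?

385

For a proportion with margin E = 0.05 at 95% confidence, z = 1.960.
With no prior estimate, use p = 0.5, which maximizes p(1−p) at 0.25.
n = 0.25 × (z/E)² = 0.25 × (1.960/0.05)² = 384.16
Round up: n = 385.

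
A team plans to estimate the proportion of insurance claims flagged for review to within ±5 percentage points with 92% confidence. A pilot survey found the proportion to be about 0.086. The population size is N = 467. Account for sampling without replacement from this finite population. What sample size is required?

n = 81

For a proportion with margin E = 0.05 at 92% confidence, z = 1.751.
n = p̂(1−p̂)(z/E)² = 0.086 × 0.914 × (1.751/0.05)² = 96.40 — call this n₀.
Finite-population correction with N = 467: n = n₀ / (1 + (n₀−1)/N) = 96.40 / 1.204 = 80.07
Round up: n = 81.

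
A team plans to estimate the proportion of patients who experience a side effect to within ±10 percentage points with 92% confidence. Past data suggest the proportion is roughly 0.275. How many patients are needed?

n = 62

For a proportion with margin E = 0.1 at 92% confidence, z = 1.751.
n = p̂(1−p̂)(z/E)² = 0.275 × 0.725 × (1.751/0.1)² = 61.13
Round up: n = 62.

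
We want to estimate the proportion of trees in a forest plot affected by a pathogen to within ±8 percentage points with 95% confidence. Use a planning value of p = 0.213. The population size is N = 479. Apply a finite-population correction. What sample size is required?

84

For a proportion with margin E = 0.08 at 95% confidence, z = 1.960.
n = p̂(1−p̂)(z/E)² = 0.213 × 0.787 × (1.960/0.08)² = 100.62 — call this n₀.
Finite-population correction with N = 479: n = n₀ / (1 + (n₀−1)/N) = 100.62 / 1.208 = 83.29
Round up: n = 84.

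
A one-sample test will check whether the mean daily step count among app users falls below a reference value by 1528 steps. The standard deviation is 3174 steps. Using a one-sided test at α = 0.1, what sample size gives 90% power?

For a one-sample z-test, n = ((z_α + z_β)·σ/δ)².
z_α = 1.282 (one-sided α = 0.1); z_β = 1.282 (power 90% → β = 0.1).
n = (2.564 × 3174 / 1528)² = 28.37
Round up: n = 29.

29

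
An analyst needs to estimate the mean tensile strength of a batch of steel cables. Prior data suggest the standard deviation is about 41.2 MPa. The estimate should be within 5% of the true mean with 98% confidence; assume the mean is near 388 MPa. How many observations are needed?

n = 25

For a mean, the margin of error is E = z·σ/√n, so n = (zσ/E)².
At 98% confidence, z = 2.326.
E = 5% of 388 = 19.4 MPa.
n = (2.326 × 41.2 / 19.4)² = 24.40
Round up: n = 25.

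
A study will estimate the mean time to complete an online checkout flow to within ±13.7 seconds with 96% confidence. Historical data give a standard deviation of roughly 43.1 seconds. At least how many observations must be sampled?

For a mean, the margin of error is E = z·σ/√n, so n = (zσ/E)².
At 96% confidence, z = 2.054.
n = (2.054 × 43.1 / 13.7)² = 41.76
Round up: n = 42.

42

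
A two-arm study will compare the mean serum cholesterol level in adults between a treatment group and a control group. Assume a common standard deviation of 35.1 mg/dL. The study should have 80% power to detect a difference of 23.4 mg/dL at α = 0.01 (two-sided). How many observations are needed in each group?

For two equal groups, n per group = 2·((z_{α/2} + z_β)·σ/δ)².
z_{α/2} = 2.576; z_β = 0.842 (power 80%).
n = 2 × (3.418 × 35.1 / 23.4)² = 2 × 26.29 = 52.58
Round up: n = 53 per group.

53 per group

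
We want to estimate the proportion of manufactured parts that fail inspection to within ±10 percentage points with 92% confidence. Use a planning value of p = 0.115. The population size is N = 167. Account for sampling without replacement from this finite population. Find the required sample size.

27

For a proportion with margin E = 0.1 at 92% confidence, z = 1.751.
n = p̂(1−p̂)(z/E)² = 0.115 × 0.885 × (1.751/0.1)² = 31.20 — call this n₀.
Finite-population correction with N = 167: n = n₀ / (1 + (n₀−1)/N) = 31.20 / 1.181 = 26.42
Round up: n = 27.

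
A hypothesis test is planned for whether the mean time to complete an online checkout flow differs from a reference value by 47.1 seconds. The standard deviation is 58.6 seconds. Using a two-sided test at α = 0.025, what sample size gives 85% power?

n = 17

For a one-sample z-test, n = ((z_{α/2} + z_β)·σ/δ)².
z_{α/2} = 2.241 (two-sided α = 0.025); z_β = 1.036 (power 85% → β = 0.15).
n = (3.277 × 58.6 / 47.1)² = 16.62
Round up: n = 17.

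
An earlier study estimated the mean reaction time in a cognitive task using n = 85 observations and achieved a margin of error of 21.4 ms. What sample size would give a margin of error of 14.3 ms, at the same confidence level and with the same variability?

Margin of error scales as 1/√n, so n₂ = n₁·(E₁/E₂)².
n₂ = 85 × (21.4/14.3)² = 85 × 2.24 = 190.40
Round up: n₂ = 191.

191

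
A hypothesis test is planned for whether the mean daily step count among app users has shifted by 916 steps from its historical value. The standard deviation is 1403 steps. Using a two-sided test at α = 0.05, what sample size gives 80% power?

For a one-sample z-test, n = ((z_{α/2} + z_β)·σ/δ)².
z_{α/2} = 1.960 (two-sided α = 0.05); z_β = 0.842 (power 80% → β = 0.2).
n = (2.802 × 1403 / 916)² = 18.42
Round up: n = 19.

19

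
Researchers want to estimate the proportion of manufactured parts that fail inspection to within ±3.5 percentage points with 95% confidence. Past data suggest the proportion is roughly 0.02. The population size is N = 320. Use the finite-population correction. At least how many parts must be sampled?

For a proportion with margin E = 0.035 at 95% confidence, z = 1.960.
n = p̂(1−p̂)(z/E)² = 0.02 × 0.98 × (1.960/0.035)² = 61.47 — call this n₀.
Finite-population correction with N = 320: n = n₀ / (1 + (n₀−1)/N) = 61.47 / 1.189 = 51.70
Round up: n = 52.

52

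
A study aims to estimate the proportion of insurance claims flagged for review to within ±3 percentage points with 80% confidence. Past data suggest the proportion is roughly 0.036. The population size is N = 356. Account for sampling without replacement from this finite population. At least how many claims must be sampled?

54

For a proportion with margin E = 0.03 at 80% confidence, z = 1.282.
n = p̂(1−p̂)(z/E)² = 0.036 × 0.964 × (1.282/0.03)² = 63.37 — call this n₀.
Finite-population correction with N = 356: n = n₀ / (1 + (n₀−1)/N) = 63.37 / 1.175 = 53.93
Round up: n = 54.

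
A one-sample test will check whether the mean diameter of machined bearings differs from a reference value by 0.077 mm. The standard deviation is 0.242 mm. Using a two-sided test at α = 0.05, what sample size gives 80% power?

For a one-sample z-test, n = ((z_{α/2} + z_β)·σ/δ)².
z_{α/2} = 1.960 (two-sided α = 0.05); z_β = 0.842 (power 80% → β = 0.2).
n = (2.802 × 0.242 / 0.077)² = 77.55
Round up: n = 78.

n = 78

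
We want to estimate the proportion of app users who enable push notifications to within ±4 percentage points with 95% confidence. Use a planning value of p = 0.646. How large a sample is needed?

n = 550

For a proportion with margin E = 0.04 at 95% confidence, z = 1.960.
n = p̂(1−p̂)(z/E)² = 0.646 × 0.354 × (1.960/0.04)² = 549.07
Round up: n = 550.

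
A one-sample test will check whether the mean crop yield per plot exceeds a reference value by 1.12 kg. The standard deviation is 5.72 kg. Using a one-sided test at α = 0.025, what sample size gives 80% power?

For a one-sample z-test, n = ((z_α + z_β)·σ/δ)².
z_α = 1.960 (one-sided α = 0.025); z_β = 0.842 (power 80% → β = 0.2).
n = (2.802 × 5.72 / 1.12)² = 204.78
Round up: n = 205.

205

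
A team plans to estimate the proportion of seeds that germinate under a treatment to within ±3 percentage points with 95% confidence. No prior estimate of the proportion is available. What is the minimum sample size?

1068

For a proportion with margin E = 0.03 at 95% confidence, z = 1.960.
With no prior estimate, use p = 0.5, which maximizes p(1−p) at 0.25.
n = 0.25 × (z/E)² = 0.25 × (1.960/0.03)² = 1067.11
Round up: n = 1068.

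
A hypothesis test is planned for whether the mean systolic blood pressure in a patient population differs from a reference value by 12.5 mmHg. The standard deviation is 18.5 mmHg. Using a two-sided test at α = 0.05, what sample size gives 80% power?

For a one-sample z-test, n = ((z_{α/2} + z_β)·σ/δ)².
z_{α/2} = 1.960 (two-sided α = 0.05); z_β = 0.842 (power 80% → β = 0.2).
n = (2.802 × 18.5 / 12.5)² = 17.20
Round up: n = 18.

n = 18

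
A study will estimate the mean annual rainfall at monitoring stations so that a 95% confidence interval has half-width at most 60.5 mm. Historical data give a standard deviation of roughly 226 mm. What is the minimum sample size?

For a mean, the margin of error is E = z·σ/√n, so n = (zσ/E)².
At 95% confidence, z = 1.960.
n = (1.960 × 226 / 60.5)² = 53.61
Round up: n = 54.

n = 54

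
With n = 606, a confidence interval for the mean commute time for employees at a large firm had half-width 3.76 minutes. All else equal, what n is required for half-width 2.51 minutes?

n = 1360

Margin of error scales as 1/√n, so n₂ = n₁·(E₁/E₂)².
n₂ = 606 × (3.76/2.51)² = 606 × 2.244 = 1359.86
Round up: n₂ = 1360.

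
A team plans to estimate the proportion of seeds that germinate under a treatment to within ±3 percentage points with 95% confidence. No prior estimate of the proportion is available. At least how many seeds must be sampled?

n = 1068

For a proportion with margin E = 0.03 at 95% confidence, z = 1.960.
With no prior estimate, use p = 0.5, which maximizes p(1−p) at 0.25.
n = 0.25 × (z/E)² = 0.25 × (1.960/0.03)² = 1067.11
Round up: n = 1068.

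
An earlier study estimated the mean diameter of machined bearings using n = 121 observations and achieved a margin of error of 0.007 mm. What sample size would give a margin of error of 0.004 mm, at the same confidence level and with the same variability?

371

Margin of error scales as 1/√n, so n₂ = n₁·(E₁/E₂)².
n₂ = 121 × (0.007/0.004)² = 121 × 3.062 = 370.50
Round up: n₂ = 371.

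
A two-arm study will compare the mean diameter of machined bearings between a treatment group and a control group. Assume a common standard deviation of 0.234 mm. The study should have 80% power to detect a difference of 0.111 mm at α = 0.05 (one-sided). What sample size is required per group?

55 per group

For two equal groups, n per group = 2·((z_α + z_β)·σ/δ)².
z_α = 1.645; z_β = 0.842 (power 80%).
n = 2 × (2.487 × 0.234 / 0.111)² = 2 × 27.49 = 54.98
Round up: n = 55 per group.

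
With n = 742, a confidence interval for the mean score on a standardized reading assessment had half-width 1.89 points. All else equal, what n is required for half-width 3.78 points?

186

Margin of error scales as 1/√n, so n₂ = n₁·(E₁/E₂)².
n₂ = 742 × (1.89/3.78)² = 742 × 0.25 = 185.50
Round up: n₂ = 186.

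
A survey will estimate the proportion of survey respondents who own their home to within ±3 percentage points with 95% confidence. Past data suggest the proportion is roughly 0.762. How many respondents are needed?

775

For a proportion with margin E = 0.03 at 95% confidence, z = 1.960.
n = p̂(1−p̂)(z/E)² = 0.762 × 0.238 × (1.960/0.03)² = 774.11
Round up: n = 775.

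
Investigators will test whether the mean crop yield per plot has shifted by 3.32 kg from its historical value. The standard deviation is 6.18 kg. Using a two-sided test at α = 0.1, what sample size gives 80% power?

For a one-sample z-test, n = ((z_{α/2} + z_β)·σ/δ)².
z_{α/2} = 1.645 (two-sided α = 0.1); z_β = 0.842 (power 80% → β = 0.2).
n = (2.487 × 6.18 / 3.32)² = 21.43
Round up: n = 22.

n = 22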